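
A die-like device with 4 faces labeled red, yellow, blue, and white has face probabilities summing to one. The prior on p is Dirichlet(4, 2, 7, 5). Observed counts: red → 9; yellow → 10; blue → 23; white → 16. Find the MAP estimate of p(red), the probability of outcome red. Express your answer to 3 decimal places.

The posterior is Dirichlet(αᵢ + nᵢ) = Dirichlet(13, 12, 30, 21).
For a Dirichlet(a₁,…,a_K) with all aᵢ > 1, the mode has j-th component (aⱼ − 1)/(Σaᵢ − K).
Here Σaᵢ = 76 and K = 4, so p(red) = (13 − 1)/(76 − 4) = 12/72 ≈ 0.167.

MAP estimate of p(red) = 0.167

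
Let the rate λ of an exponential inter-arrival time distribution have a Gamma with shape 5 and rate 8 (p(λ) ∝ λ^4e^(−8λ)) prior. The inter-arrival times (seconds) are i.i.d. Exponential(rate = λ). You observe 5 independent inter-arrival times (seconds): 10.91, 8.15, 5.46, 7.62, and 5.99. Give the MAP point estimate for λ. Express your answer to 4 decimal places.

λ̂_MAP = 0.1951

The Exponential(rate=λ) likelihood is ∝ λ^n e^(−λΣtᵢ). Here n = 5 and Σtᵢ = 10.91 + 8.15 + 5.46 + 7.62 + 5.99 = 38.13.
Posterior ∝ λ^4e^(−8λ) · λ^5e^(−38.13λ) = λ^9e^(−46.13λ), i.e. Gamma(10, 46.13).
Mode = (a−1)/b = 9/46.13 ≈ 0.1951.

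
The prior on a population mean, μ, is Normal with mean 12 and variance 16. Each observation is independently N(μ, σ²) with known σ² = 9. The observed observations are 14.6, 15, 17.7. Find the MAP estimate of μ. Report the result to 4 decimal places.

n = 3; x̄ = (14.6 + 15 + 17.7)/3 = 47.3/3 = 473/30 ≈ 15.7667.
For a Normal prior and Normal likelihood with known variance, the posterior is Normal; its mode equals its mean, the precision-weighted average.
Prior precision 1/σ₀² = 1/16 = 0.0625; data precision n/σ² = 3/9 = 1/3.
μ̂ = (0.0625·12 + (1/3)·(473/30)) / (0.0625 + 1/3) = (1081/180)/(19/48) = 4324/285 ≈ 15.1719.

μ̂_MAP = 15.1719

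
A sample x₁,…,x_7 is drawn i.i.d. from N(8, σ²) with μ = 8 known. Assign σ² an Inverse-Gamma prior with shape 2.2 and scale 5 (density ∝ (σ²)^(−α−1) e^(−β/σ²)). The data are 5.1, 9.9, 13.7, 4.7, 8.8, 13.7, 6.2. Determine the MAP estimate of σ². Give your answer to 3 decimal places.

σ̂²_MAP = 7.595

Sum of squared deviations about the known mean: SS = (5.1−8)² + (9.9−8)² + (13.7−8)² + (4.7−8)² + (8.8−8)² + (13.7−8)² + (6.2−8)² = 91.77.
The Normal likelihood contributes (σ²)^(−n/2) exp(−SS/(2σ²)), so the posterior is Inverse-Gamma(α + n/2, β + SS/2) = Inverse-Gamma(5.7, 50.885).
The mode of Inverse-Gamma(a, b) is b/(a+1) = 50.885/6.7 ≈ 7.595.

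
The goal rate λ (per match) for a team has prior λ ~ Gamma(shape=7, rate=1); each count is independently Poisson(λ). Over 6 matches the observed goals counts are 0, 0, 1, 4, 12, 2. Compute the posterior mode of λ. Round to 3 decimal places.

λ̂_MAP = 3.571

Σxᵢ = 0+0+1+4+12+2 = 19, with n = 6.
Posterior ∝ λ^6e^(−1λ) · λ^19e^(−6λ) = λ^25e^(−7λ), i.e. Gamma(shape=26, rate=7).
The mode of a Gamma(a, b) with a ≥ 1 (shape–rate) is (a−1)/b = 25/7 ≈ 3.571.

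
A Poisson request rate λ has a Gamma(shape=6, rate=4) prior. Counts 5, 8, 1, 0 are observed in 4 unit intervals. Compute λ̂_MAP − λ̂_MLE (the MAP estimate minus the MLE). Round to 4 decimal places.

MAP − MLE = -1.1250

Σxᵢ = 14. Posterior is Gamma(20, 8); MAP = (20−1)/8 = 19/8 ≈ 2.37500.
MLE = x̄ = 14/4 ≈ 3.50000.
Difference = 19/8 − 14/4 = -9/8 ≈ -1.1250.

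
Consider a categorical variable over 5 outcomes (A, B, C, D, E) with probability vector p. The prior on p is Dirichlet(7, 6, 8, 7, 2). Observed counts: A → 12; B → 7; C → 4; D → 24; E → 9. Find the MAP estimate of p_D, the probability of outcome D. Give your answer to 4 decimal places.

MAP estimate of p_D = 0.3704

The posterior is Dirichlet(αᵢ + nᵢ) = Dirichlet(19, 13, 12, 31, 11).
For a Dirichlet(a₁,…,a_K) with all aᵢ > 1, the mode has j-th component (aⱼ − 1)/(Σaᵢ − K).
Here Σaᵢ = 86 and K = 5, so p_D = (31 − 1)/(86 − 5) = 30/81 ≈ 0.3704.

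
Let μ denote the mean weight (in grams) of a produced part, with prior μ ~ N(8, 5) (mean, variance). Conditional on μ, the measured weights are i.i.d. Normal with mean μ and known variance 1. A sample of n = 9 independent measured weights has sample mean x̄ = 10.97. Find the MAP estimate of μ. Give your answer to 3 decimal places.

n = 9, x̄ = 10.97.
For a Normal prior and Normal likelihood with known variance, the posterior is Normal; its mode equals its mean, the precision-weighted average.
Prior precision 1/σ₀² = 1/5 = 0.2; data precision n/σ² = 9/1 = 9.
μ̂ = (0.2·8 + 9·10.97) / (0.2 + 9) = 100.33/9.2 = 10033/920 ≈ 10.905.

μ̂_MAP = 10.905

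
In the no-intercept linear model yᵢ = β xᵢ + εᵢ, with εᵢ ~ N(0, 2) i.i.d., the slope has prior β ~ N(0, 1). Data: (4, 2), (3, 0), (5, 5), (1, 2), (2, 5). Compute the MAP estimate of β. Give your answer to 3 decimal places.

β̂_MAP = 0.789

log p(β | y) = −Σ(yᵢ − βxᵢ)²/(2·2) − β²/(2·1) + const.
Setting the derivative to zero: Σxᵢ(yᵢ − βxᵢ)/2 − β/1 = 0, so β = Σxᵢyᵢ / (Σxᵢ² + σ²/τ²).
Σxᵢyᵢ = 4·2 + 3·0 + 5·5 + 1·2 + 2·5 = 45; Σxᵢ² = 55; σ²/τ² = 2.
β̂_MAP = 45 / (55 + 2) = 45/57 ≈ 0.789.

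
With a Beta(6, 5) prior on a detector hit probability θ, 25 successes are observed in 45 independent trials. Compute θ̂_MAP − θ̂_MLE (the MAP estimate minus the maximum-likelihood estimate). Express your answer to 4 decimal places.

Posterior is Beta(31, 25); MAP = (31−1)/(56−2) = 30/54 ≈ 0.55556.
MLE ignores the prior: θ̂_MLE = k/n = 25/45 ≈ 0.55556.
Difference = 30/54 − 25/45 = 0 ≈ 0.0000.

MAP − MLE = 0.0000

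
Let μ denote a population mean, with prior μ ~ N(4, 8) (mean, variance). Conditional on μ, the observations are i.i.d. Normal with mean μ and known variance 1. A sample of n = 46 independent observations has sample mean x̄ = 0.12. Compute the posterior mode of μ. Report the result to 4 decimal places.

n = 46, x̄ = 0.12.
For a Normal prior and Normal likelihood with known variance, the posterior is Normal; its mode equals its mean, the precision-weighted average.
Prior precision 1/σ₀² = 1/8 = 0.125; data precision n/σ² = 46/1 = 46.
μ̂ = (0.125·4 + 46·0.12) / (0.125 + 46) = 6.02/46.125 = 1204/9225 ≈ 0.1305.

μ̂_MAP = 0.1305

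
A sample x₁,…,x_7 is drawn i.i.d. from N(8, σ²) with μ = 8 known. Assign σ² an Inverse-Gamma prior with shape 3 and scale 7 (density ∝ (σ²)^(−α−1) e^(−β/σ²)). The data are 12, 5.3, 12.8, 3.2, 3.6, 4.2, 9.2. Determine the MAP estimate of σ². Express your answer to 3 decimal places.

Sum of squared deviations about the known mean: SS = (12−8)² + (5.3−8)² + (12.8−8)² + (3.2−8)² + (3.6−8)² + (4.2−8)² + (9.2−8)² = 104.61.
The Normal likelihood contributes (σ²)^(−n/2) exp(−SS/(2σ²)), so the posterior is Inverse-Gamma(α + n/2, β + SS/2) = Inverse-Gamma(6.5, 59.305).
The mode of Inverse-Gamma(a, b) is b/(a+1) = 59.305/7.5 ≈ 7.907.

σ̂²_MAP = 7.907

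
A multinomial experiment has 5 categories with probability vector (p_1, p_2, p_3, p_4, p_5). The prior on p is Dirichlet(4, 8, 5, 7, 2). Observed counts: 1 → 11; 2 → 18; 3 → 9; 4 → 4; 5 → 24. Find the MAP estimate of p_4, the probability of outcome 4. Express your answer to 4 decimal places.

The posterior is Dirichlet(αᵢ + nᵢ) = Dirichlet(15, 26, 14, 11, 26).
For a Dirichlet(a₁,…,a_K) with all aᵢ > 1, the mode has j-th component (aⱼ − 1)/(Σaᵢ − K).
Here Σaᵢ = 92 and K = 5, so p_4 = (11 − 1)/(92 − 5) = 10/87 ≈ 0.1149.

MAP estimate: 0.1149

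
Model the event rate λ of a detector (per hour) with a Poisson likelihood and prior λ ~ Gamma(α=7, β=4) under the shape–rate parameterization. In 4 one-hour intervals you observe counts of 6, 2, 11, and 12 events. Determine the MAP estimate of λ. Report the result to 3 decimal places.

λ̂_MAP = 4.625

Σxᵢ = 6+2+11+12 = 31, with n = 4.
Posterior ∝ λ^6e^(−4λ) · λ^31e^(−4λ) = λ^37e^(−8λ), i.e. Gamma(shape=38, rate=8).
The mode of a Gamma(a, b) with a ≥ 1 (shape–rate) is (a−1)/b = 37/8 ≈ 4.625.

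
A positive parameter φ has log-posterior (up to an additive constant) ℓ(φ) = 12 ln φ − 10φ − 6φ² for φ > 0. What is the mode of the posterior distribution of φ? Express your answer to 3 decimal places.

φ̂_MAP = 0.667

ℓ'(φ) = 12/φ − 10 − 12φ. Setting this to zero and multiplying by φ: 12φ² + 10φ − 12 = 0.
φ = (−10 + √(10² + 4·12·12)) / (2·12) = (−10 + √676) / 24 = (−10 + 26)/24 = 2/3.
ℓ''(φ) = −12/φ² − 12 < 0, confirming a maximum.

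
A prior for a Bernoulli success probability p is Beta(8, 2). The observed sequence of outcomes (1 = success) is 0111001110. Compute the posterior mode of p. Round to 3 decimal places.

Prior: Beta(8, 2).
Data: 6 successes in 10 trials (from the sequence). The binomial likelihood contributes p^6(1−p)^4, so the posterior is Beta(8+6, 2+4) = Beta(14, 6).
For Beta(a, b) with a, b > 1 the mode is (a−1)/(a+b−2) = 13/18 ≈ 0.722.

p̂_MAP = 0.722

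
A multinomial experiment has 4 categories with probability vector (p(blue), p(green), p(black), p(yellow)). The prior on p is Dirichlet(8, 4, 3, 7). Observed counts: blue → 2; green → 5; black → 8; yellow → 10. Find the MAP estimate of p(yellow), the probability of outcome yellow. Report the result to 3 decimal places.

The posterior is Dirichlet(αᵢ + nᵢ) = Dirichlet(10, 9, 11, 17).
For a Dirichlet(a₁,…,a_K) with all aᵢ > 1, the mode has j-th component (aⱼ − 1)/(Σaᵢ − K).
Here Σaᵢ = 47 and K = 4, so p(yellow) = (17 − 1)/(47 − 4) = 16/43 ≈ 0.372.

MAP estimate of p(yellow) = 0.372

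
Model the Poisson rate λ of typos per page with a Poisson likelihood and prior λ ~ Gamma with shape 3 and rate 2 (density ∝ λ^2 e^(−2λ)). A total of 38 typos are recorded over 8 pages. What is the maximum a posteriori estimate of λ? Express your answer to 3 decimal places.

λ̂_MAP = 4.000

Σxᵢ = 38, n = 8.
Posterior ∝ λ^2e^(−2λ) · λ^38e^(−8λ) = λ^40e^(−10λ), i.e. Gamma(shape=41, rate=10).
The mode of a Gamma(a, b) with a ≥ 1 (shape–rate) is (a−1)/b = 40/10 ≈ 4.000.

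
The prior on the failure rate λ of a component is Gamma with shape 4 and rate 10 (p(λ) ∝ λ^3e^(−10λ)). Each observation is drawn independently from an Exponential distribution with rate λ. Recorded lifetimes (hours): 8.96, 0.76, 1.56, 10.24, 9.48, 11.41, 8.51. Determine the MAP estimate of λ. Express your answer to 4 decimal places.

The Exponential(rate=λ) likelihood is ∝ λ^n e^(−λΣtᵢ). Here n = 7 and Σtᵢ = 8.96 + 0.76 + 1.56 + 10.24 + 9.48 + 11.41 + 8.51 = 50.92.
Posterior ∝ λ^3e^(−10λ) · λ^7e^(−50.92λ) = λ^10e^(−60.92λ), i.e. Gamma(11, 60.92).
Mode = (a−1)/b = 10/60.92 ≈ 0.1641.

λ̂_MAP = 0.1641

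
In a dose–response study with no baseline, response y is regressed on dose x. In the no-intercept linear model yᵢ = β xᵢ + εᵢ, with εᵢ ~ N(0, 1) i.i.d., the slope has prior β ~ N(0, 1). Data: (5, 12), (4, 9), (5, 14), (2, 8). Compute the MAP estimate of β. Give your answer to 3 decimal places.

log p(β | y) = −Σ(yᵢ − βxᵢ)²/(2·1) − β²/(2·1) + const.
Setting the derivative to zero: Σxᵢ(yᵢ − βxᵢ)/1 − β/1 = 0, so β = Σxᵢyᵢ / (Σxᵢ² + σ²/τ²).
Σxᵢyᵢ = 5·12 + 4·9 + 5·14 + 2·8 = 182; Σxᵢ² = 70; σ²/τ² = 1.
β̂_MAP = 182 / (70 + 1) = 182/71 ≈ 2.563.

β̂_MAP = 2.563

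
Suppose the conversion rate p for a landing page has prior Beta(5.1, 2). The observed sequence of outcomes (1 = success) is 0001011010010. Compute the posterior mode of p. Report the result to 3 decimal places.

p̂_MAP = 0.503

Prior: Beta(5.1, 2).
Data: 5 successes in 13 trials (from the sequence). The binomial likelihood contributes p^5(1−p)^8, so the posterior is Beta(5.1+5, 2+8) = Beta(10.1, 10).
For Beta(a, b) with a, b > 1 the mode is (a−1)/(a+b−2) = 9.1/18.1 ≈ 0.503.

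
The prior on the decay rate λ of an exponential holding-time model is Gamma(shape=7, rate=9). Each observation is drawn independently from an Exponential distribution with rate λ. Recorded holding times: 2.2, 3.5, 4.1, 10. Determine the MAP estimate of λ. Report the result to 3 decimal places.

The Exponential(rate=λ) likelihood is ∝ λ^n e^(−λΣtᵢ). Here n = 4 and Σtᵢ = 2.2 + 3.5 + 4.1 + 10 = 19.8.
Posterior ∝ λ^6e^(−9λ) · λ^4e^(−19.8λ) = λ^10e^(−28.8λ), i.e. Gamma(11, 28.8).
Mode = (a−1)/b = 10/28.8 ≈ 0.347.

λ̂_MAP = 0.347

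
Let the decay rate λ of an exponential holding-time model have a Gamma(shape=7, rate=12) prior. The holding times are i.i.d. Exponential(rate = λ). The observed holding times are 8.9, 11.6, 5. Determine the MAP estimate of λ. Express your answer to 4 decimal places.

λ̂_MAP = 0.2400

The Exponential(rate=λ) likelihood is ∝ λ^n e^(−λΣtᵢ). Here n = 3 and Σtᵢ = 8.9 + 11.6 + 5 = 25.5.
Posterior ∝ λ^6e^(−12λ) · λ^3e^(−25.5λ) = λ^9e^(−37.5λ), i.e. Gamma(10, 37.5).
Mode = (a−1)/b = 9/37.5 ≈ 0.2400.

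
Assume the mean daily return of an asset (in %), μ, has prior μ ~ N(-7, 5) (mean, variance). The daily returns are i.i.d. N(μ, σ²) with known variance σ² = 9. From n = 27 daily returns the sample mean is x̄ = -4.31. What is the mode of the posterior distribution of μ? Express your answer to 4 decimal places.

n = 27, x̄ = -4.31.
For a Normal prior and Normal likelihood with known variance, the posterior is Normal; its mode equals its mean, the precision-weighted average.
Prior precision 1/σ₀² = 1/5 = 0.2; data precision n/σ² = 27/9 = 3.
μ̂ = (0.2·(-7) + 3·(-4.31)) / (0.2 + 3) = (-14.33)/3.2 = -4.478125 ≈ -4.4781.

μ̂_MAP = -4.4781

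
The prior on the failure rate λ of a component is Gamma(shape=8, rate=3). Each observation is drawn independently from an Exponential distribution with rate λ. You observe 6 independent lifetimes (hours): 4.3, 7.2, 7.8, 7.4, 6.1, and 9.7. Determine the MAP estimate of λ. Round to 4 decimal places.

The Exponential(rate=λ) likelihood is ∝ λ^n e^(−λΣtᵢ). Here n = 6 and Σtᵢ = 4.3 + 7.2 + 7.8 + 7.4 + 6.1 + 9.7 = 42.5.
Posterior ∝ λ^7e^(−3λ) · λ^6e^(−42.5λ) = λ^13e^(−45.5λ), i.e. Gamma(14, 45.5).
Mode = (a−1)/b = 13/45.5 ≈ 0.2857.

λ̂_MAP = 0.2857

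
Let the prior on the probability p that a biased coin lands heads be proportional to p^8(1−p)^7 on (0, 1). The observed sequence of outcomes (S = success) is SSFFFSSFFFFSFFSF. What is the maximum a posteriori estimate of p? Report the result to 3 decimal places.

The prior density ∝ p^8(1−p)^7 is the kernel of Beta(9, 8).
Data: 6 successes in 16 trials (from the sequence). The binomial likelihood contributes p^6(1−p)^10, so the posterior is Beta(9+6, 8+10) = Beta(15, 18).
For Beta(a, b) with a, b > 1 the mode is (a−1)/(a+b−2) = 14/31 ≈ 0.452.

p̂_MAP = 0.452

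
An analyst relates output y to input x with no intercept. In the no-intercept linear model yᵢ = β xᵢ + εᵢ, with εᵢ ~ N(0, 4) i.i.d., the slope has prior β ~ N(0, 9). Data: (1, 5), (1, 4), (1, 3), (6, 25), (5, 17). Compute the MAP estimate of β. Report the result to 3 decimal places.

β̂_MAP = 3.833

log p(β | y) = −Σ(yᵢ − βxᵢ)²/(2·4) − β²/(2·9) + const.
Setting the derivative to zero: Σxᵢ(yᵢ − βxᵢ)/4 − β/9 = 0, so β = Σxᵢyᵢ / (Σxᵢ² + σ²/τ²).
Σxᵢyᵢ = 1·5 + 1·4 + 1·3 + 6·25 + 5·17 = 247; Σxᵢ² = 64; σ²/τ² = 4/9.
β̂_MAP = 247 / (64 + 4/9) = 247/(580/9) = 2223/580 ≈ 3.833.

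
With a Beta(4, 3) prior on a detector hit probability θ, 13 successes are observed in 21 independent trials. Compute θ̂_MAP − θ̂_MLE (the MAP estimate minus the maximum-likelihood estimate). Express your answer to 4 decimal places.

MAP − MLE = -0.0037

Posterior is Beta(17, 11); MAP = (17−1)/(28−2) = 16/26 ≈ 0.61538.
MLE ignores the prior: θ̂_MLE = k/n = 13/21 ≈ 0.61905.
Difference = 16/26 − 13/21 = -1/273 ≈ -0.0037.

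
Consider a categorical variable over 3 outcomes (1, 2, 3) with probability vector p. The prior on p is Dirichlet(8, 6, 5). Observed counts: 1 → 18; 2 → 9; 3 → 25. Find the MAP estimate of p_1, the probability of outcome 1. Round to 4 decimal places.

MAP estimate: 0.3676

The posterior is Dirichlet(αᵢ + nᵢ) = Dirichlet(26, 15, 30).
For a Dirichlet(a₁,…,a_K) with all aᵢ > 1, the mode has j-th component (aⱼ − 1)/(Σaᵢ − K).
Here Σaᵢ = 71 and K = 3, so p_1 = (26 − 1)/(71 − 3) = 25/68 ≈ 0.3676.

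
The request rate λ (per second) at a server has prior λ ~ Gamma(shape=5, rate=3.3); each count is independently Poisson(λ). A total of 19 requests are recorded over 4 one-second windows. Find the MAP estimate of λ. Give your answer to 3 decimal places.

Σxᵢ = 19, n = 4.
Posterior ∝ λ^4e^(−3.3λ) · λ^19e^(−4λ) = λ^23e^(−7.3λ), i.e. Gamma(shape=24, rate=7.3).
The mode of a Gamma(a, b) with a ≥ 1 (shape–rate) is (a−1)/b = 23/7.3 ≈ 3.151.

λ̂_MAP = 3.151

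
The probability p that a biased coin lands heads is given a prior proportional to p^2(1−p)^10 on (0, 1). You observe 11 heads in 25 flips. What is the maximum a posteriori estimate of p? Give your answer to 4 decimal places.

The prior density ∝ p^2(1−p)^10 is the kernel of Beta(3, 11).
Data: 11 successes in 25 trials. The binomial likelihood contributes p^11(1−p)^14, so the posterior is Beta(3+11, 11+14) = Beta(14, 25).
For Beta(a, b) with a, b > 1 the mode is (a−1)/(a+b−2) = 13/37 ≈ 0.3514.

p̂_MAP = 0.3514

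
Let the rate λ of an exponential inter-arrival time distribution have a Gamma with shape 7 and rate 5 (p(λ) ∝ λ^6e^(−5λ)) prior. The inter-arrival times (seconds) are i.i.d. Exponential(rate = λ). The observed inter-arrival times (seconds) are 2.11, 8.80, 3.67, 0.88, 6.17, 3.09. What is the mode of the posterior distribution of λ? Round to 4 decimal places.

The Exponential(rate=λ) likelihood is ∝ λ^n e^(−λΣtᵢ). Here n = 6 and Σtᵢ = 2.11 + 8.80 + 3.67 + 0.88 + 6.17 + 3.09 = 24.72.
Posterior ∝ λ^6e^(−5λ) · λ^6e^(−24.72λ) = λ^12e^(−29.72λ), i.e. Gamma(13, 29.72).
Mode = (a−1)/b = 12/29.72 ≈ 0.4038.

λ̂_MAP = 0.4038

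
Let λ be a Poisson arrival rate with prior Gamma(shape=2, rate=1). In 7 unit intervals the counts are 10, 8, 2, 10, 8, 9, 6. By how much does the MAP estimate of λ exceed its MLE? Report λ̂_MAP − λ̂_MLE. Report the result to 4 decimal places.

MAP − MLE = -0.8214

Σxᵢ = 53. Posterior is Gamma(55, 8); MAP = (55−1)/8 = 54/8 ≈ 6.75000.
MLE = x̄ = 53/7 ≈ 7.57143.
Difference = 54/8 − 53/7 = -23/28 ≈ -0.8214.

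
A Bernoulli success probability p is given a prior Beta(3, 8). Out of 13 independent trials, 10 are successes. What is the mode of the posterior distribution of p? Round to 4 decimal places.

Prior: Beta(3, 8).
Data: 10 successes in 13 trials. The binomial likelihood contributes p^10(1−p)^3, so the posterior is Beta(3+10, 8+3) = Beta(13, 11).
For Beta(a, b) with a, b > 1 the mode is (a−1)/(a+b−2) = 12/22 ≈ 0.5455.

p̂_MAP = 0.5455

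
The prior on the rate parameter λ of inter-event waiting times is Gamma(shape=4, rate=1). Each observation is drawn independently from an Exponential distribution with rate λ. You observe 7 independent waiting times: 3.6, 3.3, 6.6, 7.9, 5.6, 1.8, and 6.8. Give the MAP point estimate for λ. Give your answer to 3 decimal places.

The Exponential(rate=λ) likelihood is ∝ λ^n e^(−λΣtᵢ). Here n = 7 and Σtᵢ = 3.6 + 3.3 + 6.6 + 7.9 + 5.6 + 1.8 + 6.8 = 35.6.
Posterior ∝ λ^3e^(−1λ) · λ^7e^(−35.6λ) = λ^10e^(−36.6λ), i.e. Gamma(11, 36.6).
Mode = (a−1)/b = 10/36.6 ≈ 0.273.

λ̂_MAP = 0.273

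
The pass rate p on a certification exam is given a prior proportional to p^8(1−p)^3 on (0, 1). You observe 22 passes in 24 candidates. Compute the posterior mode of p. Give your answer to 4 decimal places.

p̂_MAP = 0.8571

The prior density ∝ p^8(1−p)^3 is the kernel of Beta(9, 4).
Data: 22 successes in 24 trials. The binomial likelihood contributes p^22(1−p)^2, so the posterior is Beta(9+22, 4+2) = Beta(31, 6).
For Beta(a, b) with a, b > 1 the mode is (a−1)/(a+b−2) = 30/35 ≈ 0.8571.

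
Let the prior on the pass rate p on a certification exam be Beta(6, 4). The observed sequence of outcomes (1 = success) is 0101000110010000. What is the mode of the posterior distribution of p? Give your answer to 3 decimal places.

Prior: Beta(6, 4).
Data: 5 successes in 16 trials (from the sequence). The binomial likelihood contributes p^5(1−p)^11, so the posterior is Beta(6+5, 4+11) = Beta(11, 15).
For Beta(a, b) with a, b > 1 the mode is (a−1)/(a+b−2) = 10/24 ≈ 0.417.

p̂_MAP = 0.417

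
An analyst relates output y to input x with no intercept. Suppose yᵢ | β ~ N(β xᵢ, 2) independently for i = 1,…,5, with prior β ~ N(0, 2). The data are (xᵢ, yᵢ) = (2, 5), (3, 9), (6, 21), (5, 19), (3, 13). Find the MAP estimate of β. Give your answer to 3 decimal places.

β̂_MAP = 3.536

log p(β | y) = −Σ(yᵢ − βxᵢ)²/(2·2) − β²/(2·2) + const.
Setting the derivative to zero: Σxᵢ(yᵢ − βxᵢ)/2 − β/2 = 0, so β = Σxᵢyᵢ / (Σxᵢ² + σ²/τ²).
Σxᵢyᵢ = 2·5 + 3·9 + 6·21 + 5·19 + 3·13 = 297; Σxᵢ² = 83; σ²/τ² = 1.
β̂_MAP = 297 / (83 + 1) = 297/84 ≈ 3.536.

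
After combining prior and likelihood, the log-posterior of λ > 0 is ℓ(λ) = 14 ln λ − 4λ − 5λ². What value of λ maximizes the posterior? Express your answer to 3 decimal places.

λ̂_MAP = 1.000

ℓ'(λ) = 14/λ − 4 − 10λ. Setting this to zero and multiplying by λ: 10λ² + 4λ − 14 = 0.
λ = (−4 + √(4² + 4·10·14)) / (2·10) = (−4 + √576) / 20 = (−4 + 24)/20 = 1.
ℓ''(λ) = −14/λ² − 10 < 0, confirming a maximum.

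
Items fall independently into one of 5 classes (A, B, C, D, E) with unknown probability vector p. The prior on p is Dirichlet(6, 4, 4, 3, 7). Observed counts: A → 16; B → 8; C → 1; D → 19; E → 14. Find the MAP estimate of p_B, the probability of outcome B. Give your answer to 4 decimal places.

MAP estimate of p_B = 0.1429

The posterior is Dirichlet(αᵢ + nᵢ) = Dirichlet(22, 12, 5, 22, 21).
For a Dirichlet(a₁,…,a_K) with all aᵢ > 1, the mode has j-th component (aⱼ − 1)/(Σaᵢ − K).
Here Σaᵢ = 82 and K = 5, so p_B = (12 − 1)/(82 − 5) = 11/77 ≈ 0.1429.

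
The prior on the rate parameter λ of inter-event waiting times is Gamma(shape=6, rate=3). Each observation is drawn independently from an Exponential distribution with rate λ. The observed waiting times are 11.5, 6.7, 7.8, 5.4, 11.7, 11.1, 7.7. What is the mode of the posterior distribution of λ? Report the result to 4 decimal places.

The Exponential(rate=λ) likelihood is ∝ λ^n e^(−λΣtᵢ). Here n = 7 and Σtᵢ = 11.5 + 6.7 + 7.8 + 5.4 + 11.7 + 11.1 + 7.7 = 61.9.
Posterior ∝ λ^5e^(−3λ) · λ^7e^(−61.9λ) = λ^12e^(−64.9λ), i.e. Gamma(13, 64.9).
Mode = (a−1)/b = 12/64.9 ≈ 0.1849.

λ̂_MAP = 0.1849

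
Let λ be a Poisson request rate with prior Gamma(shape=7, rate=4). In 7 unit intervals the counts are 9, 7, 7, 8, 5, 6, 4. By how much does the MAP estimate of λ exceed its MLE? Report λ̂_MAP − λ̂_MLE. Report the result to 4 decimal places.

MAP − MLE = -1.8442

Σxᵢ = 46. Posterior is Gamma(53, 11); MAP = (53−1)/11 = 52/11 ≈ 4.72727.
MLE = x̄ = 46/7 ≈ 6.57143.
Difference = 52/11 − 46/7 = -142/77 ≈ -1.8442.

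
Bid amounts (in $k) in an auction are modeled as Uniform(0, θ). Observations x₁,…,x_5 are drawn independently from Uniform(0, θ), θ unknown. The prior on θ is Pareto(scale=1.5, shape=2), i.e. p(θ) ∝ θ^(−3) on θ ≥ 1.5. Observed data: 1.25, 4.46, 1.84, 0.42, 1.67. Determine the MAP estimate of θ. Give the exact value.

The Uniform(0, θ) likelihood is θ^(−n) for θ ≥ max(xᵢ), zero otherwise. Here max(xᵢ) = 4.46.
Posterior ∝ θ^(−3) · θ^(−5) = θ^(−8) on θ ≥ max(1.5, 4.46) = 4.46.
This density is strictly decreasing in θ, so the posterior mode lies at the lower boundary of the support.

θ̂_MAP = 4.46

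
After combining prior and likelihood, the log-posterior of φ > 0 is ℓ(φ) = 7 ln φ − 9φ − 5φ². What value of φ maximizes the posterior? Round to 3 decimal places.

ℓ'(φ) = 7/φ − 9 − 10φ. Setting this to zero and multiplying by φ: 10φ² + 9φ − 7 = 0.
φ = (−9 + √(9² + 4·10·7)) / (2·10) = (−9 + √361) / 20 = (−9 + 19)/20 = 1/2.
ℓ''(φ) = −7/φ² − 10 < 0, confirming a maximum.

φ̂_MAP = 0.500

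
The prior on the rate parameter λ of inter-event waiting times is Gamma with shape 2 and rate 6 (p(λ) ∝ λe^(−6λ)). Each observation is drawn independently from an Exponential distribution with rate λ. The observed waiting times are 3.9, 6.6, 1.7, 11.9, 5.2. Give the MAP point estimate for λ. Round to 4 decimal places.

The Exponential(rate=λ) likelihood is ∝ λ^n e^(−λΣtᵢ). Here n = 5 and Σtᵢ = 3.9 + 6.6 + 1.7 + 11.9 + 5.2 = 29.3.
Posterior ∝ λe^(−6λ) · λ^5e^(−29.3λ) = λ^6e^(−35.3λ), i.e. Gamma(7, 35.3).
Mode = (a−1)/b = 6/35.3 ≈ 0.1700.

λ̂_MAP = 0.1700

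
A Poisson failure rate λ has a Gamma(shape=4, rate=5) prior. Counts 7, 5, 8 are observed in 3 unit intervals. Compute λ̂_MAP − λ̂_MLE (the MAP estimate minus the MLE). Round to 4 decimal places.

MAP − MLE = -3.7917

Σxᵢ = 20. Posterior is Gamma(24, 8); MAP = (24−1)/8 = 23/8 ≈ 2.87500.
MLE = x̄ = 20/3 ≈ 6.66667.
Difference = 23/8 − 20/3 = -91/24 ≈ -3.7917.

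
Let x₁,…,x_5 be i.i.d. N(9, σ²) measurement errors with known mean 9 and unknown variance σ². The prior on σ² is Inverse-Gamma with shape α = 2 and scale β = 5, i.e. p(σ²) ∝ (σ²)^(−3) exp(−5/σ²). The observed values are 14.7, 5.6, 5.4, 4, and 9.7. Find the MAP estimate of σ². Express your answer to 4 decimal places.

Sum of squared deviations about the known mean: SS = (14.7−9)² + (5.6−9)² + (5.4−9)² + (4−9)² + (9.7−9)² = 82.5.
The Normal likelihood contributes (σ²)^(−n/2) exp(−SS/(2σ²)), so the posterior is Inverse-Gamma(α + n/2, β + SS/2) = Inverse-Gamma(4.5, 46.25).
The mode of Inverse-Gamma(a, b) is b/(a+1) = 46.25/5.5 ≈ 8.4091.

σ̂²_MAP = 8.4091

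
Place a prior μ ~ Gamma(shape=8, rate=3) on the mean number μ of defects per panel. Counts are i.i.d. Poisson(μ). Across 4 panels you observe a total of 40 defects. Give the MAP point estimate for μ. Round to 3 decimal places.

μ̂_MAP = 6.714

Σxᵢ = 40, n = 4.
Posterior ∝ μ^7e^(−3μ) · μ^40e^(−4μ) = μ^47e^(−7μ), i.e. Gamma(shape=48, rate=7).
The mode of a Gamma(a, b) with a ≥ 1 (shape–rate) is (a−1)/b = 47/7 ≈ 6.714.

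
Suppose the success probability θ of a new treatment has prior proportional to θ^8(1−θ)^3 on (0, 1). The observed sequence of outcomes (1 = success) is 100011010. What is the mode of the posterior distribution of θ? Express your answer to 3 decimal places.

The prior density ∝ θ^8(1−θ)^3 is the kernel of Beta(9, 4).
Data: 4 successes in 9 trials (from the sequence). The binomial likelihood contributes θ^4(1−θ)^5, so the posterior is Beta(9+4, 4+5) = Beta(13, 9).
For Beta(a, b) with a, b > 1 the mode is (a−1)/(a+b−2) = 12/20 ≈ 0.600.

θ̂_MAP = 0.600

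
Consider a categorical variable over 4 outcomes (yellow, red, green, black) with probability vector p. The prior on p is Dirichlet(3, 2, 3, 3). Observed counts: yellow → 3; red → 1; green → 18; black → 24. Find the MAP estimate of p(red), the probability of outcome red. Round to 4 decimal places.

The posterior is Dirichlet(αᵢ + nᵢ) = Dirichlet(6, 3, 21, 27).
For a Dirichlet(a₁,…,a_K) with all aᵢ > 1, the mode has j-th component (aⱼ − 1)/(Σaᵢ − K).
Here Σaᵢ = 57 and K = 4, so p(red) = (3 − 1)/(57 − 4) = 2/53 ≈ 0.0377.

MAP estimate of p(red) = 0.0377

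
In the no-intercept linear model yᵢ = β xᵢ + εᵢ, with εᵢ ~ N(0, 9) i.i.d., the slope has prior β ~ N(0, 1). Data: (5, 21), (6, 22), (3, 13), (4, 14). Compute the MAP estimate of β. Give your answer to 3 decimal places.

β̂_MAP = 3.495

log p(β | y) = −Σ(yᵢ − βxᵢ)²/(2·9) − β²/(2·1) + const.
Setting the derivative to zero: Σxᵢ(yᵢ − βxᵢ)/9 − β/1 = 0, so β = Σxᵢyᵢ / (Σxᵢ² + σ²/τ²).
Σxᵢyᵢ = 5·21 + 6·22 + 3·13 + 4·14 = 332; Σxᵢ² = 86; σ²/τ² = 9.
β̂_MAP = 332 / (86 + 9) = 332/95 ≈ 3.495.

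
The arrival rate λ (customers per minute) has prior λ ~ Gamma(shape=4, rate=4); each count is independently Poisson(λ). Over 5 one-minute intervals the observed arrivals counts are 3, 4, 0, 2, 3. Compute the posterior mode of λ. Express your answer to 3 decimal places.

λ̂_MAP = 1.667

Σxᵢ = 3+4+0+2+3 = 12, with n = 5.
Posterior ∝ λ^3e^(−4λ) · λ^12e^(−5λ) = λ^15e^(−9λ), i.e. Gamma(shape=16, rate=9).
The mode of a Gamma(a, b) with a ≥ 1 (shape–rate) is (a−1)/b = 15/9 ≈ 1.667.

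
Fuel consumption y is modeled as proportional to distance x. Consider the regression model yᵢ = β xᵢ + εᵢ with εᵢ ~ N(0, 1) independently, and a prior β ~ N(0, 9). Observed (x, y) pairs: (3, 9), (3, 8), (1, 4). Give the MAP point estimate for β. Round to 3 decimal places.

log p(β | y) = −Σ(yᵢ − βxᵢ)²/(2·1) − β²/(2·9) + const.
Setting the derivative to zero: Σxᵢ(yᵢ − βxᵢ)/1 − β/9 = 0, so β = Σxᵢyᵢ / (Σxᵢ² + σ²/τ²).
Σxᵢyᵢ = 3·9 + 3·8 + 1·4 = 55; Σxᵢ² = 19; σ²/τ² = 1/9.
β̂_MAP = 55 / (19 + 1/9) = 55/(172/9) = 495/172 ≈ 2.878.

β̂_MAP = 2.878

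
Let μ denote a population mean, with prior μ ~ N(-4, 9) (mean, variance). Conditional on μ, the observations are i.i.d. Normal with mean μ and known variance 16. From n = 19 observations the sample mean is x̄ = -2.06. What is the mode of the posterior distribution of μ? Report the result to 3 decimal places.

μ̂_MAP = -2.226

n = 19, x̄ = -2.06.
For a Normal prior and Normal likelihood with known variance, the posterior is Normal; its mode equals its mean, the precision-weighted average.
Prior precision 1/σ₀² = 1/9; data precision n/σ² = 19/16 = 1.1875.
μ̂ = ((1/9)·(-4) + 1.1875·(-2.06)) / (1/9 + 1.1875) = (-20813/7200)/(187/144) = -20813/9350 ≈ -2.226.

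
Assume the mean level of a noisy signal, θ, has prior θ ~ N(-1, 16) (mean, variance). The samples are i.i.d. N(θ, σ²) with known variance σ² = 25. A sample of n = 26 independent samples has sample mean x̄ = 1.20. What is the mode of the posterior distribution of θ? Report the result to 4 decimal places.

θ̂_MAP = 1.0753

n = 26, x̄ = 1.20.
For a Normal prior and Normal likelihood with known variance, the posterior is Normal; its mode equals its mean, the precision-weighted average.
Prior precision 1/σ₀² = 1/16 = 0.0625; data precision n/σ² = 26/25 = 1.04.
θ̂ = (0.0625·(-1) + 1.04·1.2) / (0.0625 + 1.04) = 1.1855/1.1025 = 2371/2205 ≈ 1.0753.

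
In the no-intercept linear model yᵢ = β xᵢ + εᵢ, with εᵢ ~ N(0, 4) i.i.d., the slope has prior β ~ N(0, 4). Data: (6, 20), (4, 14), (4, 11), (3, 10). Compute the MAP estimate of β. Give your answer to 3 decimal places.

log p(β | y) = −Σ(yᵢ − βxᵢ)²/(2·4) − β²/(2·4) + const.
Setting the derivative to zero: Σxᵢ(yᵢ − βxᵢ)/4 − β/4 = 0, so β = Σxᵢyᵢ / (Σxᵢ² + σ²/τ²).
Σxᵢyᵢ = 6·20 + 4·14 + 4·11 + 3·10 = 250; Σxᵢ² = 77; σ²/τ² = 1.
β̂_MAP = 250 / (77 + 1) = 250/78 ≈ 3.205.

β̂_MAP = 3.205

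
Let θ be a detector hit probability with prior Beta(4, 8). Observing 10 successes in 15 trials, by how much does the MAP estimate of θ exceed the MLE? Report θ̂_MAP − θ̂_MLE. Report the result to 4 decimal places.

MAP − MLE = -0.1467

Posterior is Beta(14, 13); MAP = (14−1)/(27−2) = 13/25 ≈ 0.52000.
MLE ignores the prior: θ̂_MLE = k/n = 10/15 ≈ 0.66667.
Difference = 13/25 − 10/15 = -11/75 ≈ -0.1467.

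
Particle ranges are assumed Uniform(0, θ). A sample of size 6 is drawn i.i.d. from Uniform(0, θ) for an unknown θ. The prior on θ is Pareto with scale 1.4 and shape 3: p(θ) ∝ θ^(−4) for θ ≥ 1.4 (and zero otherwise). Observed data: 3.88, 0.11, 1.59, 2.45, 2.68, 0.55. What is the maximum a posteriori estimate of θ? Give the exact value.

θ̂_MAP = 3.88

The Uniform(0, θ) likelihood is θ^(−n) for θ ≥ max(xᵢ), zero otherwise. Here max(xᵢ) = 3.88.
Posterior ∝ θ^(−4) · θ^(−6) = θ^(−10) on θ ≥ max(1.4, 3.88) = 3.88.
This density is strictly decreasing in θ, so the posterior mode lies at the lower boundary of the support.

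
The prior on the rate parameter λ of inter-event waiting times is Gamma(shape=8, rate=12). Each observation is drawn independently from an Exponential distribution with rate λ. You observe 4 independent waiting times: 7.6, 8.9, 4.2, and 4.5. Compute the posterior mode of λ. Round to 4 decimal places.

The Exponential(rate=λ) likelihood is ∝ λ^n e^(−λΣtᵢ). Here n = 4 and Σtᵢ = 7.6 + 8.9 + 4.2 + 4.5 = 25.2.
Posterior ∝ λ^7e^(−12λ) · λ^4e^(−25.2λ) = λ^11e^(−37.2λ), i.e. Gamma(12, 37.2).
Mode = (a−1)/b = 11/37.2 ≈ 0.2957.

λ̂_MAP = 0.2957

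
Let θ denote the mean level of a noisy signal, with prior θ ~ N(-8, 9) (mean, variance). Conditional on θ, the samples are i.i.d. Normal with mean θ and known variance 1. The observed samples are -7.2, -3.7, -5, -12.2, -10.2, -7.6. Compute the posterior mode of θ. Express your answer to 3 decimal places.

θ̂_MAP = -7.656

n = 6; x̄ = ((-7.2) + (-3.7) + (-5) + (-12.2) + (-10.2) + (-7.6))/6 = -45.9/6 = -7.65.
For a Normal prior and Normal likelihood with known variance, the posterior is Normal; its mode equals its mean, the precision-weighted average.
Prior precision 1/σ₀² = 1/9; data precision n/σ² = 6/1 = 6.
θ̂ = ((1/9)·(-8) + 6·(-7.65)) / (1/9 + 6) = (-4211/90)/(55/9) = -4211/550 ≈ -7.656.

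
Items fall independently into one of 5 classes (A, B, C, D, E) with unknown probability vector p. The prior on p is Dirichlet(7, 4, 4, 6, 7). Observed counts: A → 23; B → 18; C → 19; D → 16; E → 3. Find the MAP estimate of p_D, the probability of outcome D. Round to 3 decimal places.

MAP estimate of p_D = 0.206

The posterior is Dirichlet(αᵢ + nᵢ) = Dirichlet(30, 22, 23, 22, 10).
For a Dirichlet(a₁,…,a_K) with all aᵢ > 1, the mode has j-th component (aⱼ − 1)/(Σaᵢ − K).
Here Σaᵢ = 107 and K = 5, so p_D = (22 − 1)/(107 − 5) = 21/102 ≈ 0.206.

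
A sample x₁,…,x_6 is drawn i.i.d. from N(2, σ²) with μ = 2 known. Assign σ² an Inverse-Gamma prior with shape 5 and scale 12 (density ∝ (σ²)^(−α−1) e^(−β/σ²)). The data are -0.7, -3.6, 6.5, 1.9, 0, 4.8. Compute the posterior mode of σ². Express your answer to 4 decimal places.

σ̂²_MAP = 5.2639

Sum of squared deviations about the known mean: SS = (-0.7−2)² + (-3.6−2)² + (6.5−2)² + (1.9−2)² + (0−2)² + (4.8−2)² = 70.75.
The Normal likelihood contributes (σ²)^(−n/2) exp(−SS/(2σ²)), so the posterior is Inverse-Gamma(α + n/2, β + SS/2) = Inverse-Gamma(8, 47.375).
The mode of Inverse-Gamma(a, b) is b/(a+1) = 47.375/9 ≈ 5.2639.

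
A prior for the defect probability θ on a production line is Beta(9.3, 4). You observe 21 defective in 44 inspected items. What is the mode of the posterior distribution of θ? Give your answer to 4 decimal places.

θ̂_MAP = 0.5298

Prior: Beta(9.3, 4).
Data: 21 successes in 44 trials. The binomial likelihood contributes θ^21(1−θ)^23, so the posterior is Beta(9.3+21, 4+23) = Beta(30.3, 27).
For Beta(a, b) with a, b > 1 the mode is (a−1)/(a+b−2) = 29.3/55.3 ≈ 0.5298.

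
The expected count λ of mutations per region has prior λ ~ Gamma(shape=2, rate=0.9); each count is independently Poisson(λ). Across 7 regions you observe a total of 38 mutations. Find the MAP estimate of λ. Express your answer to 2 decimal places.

Σxᵢ = 38, n = 7.
Posterior ∝ λe^(−0.9λ) · λ^38e^(−7λ) = λ^39e^(−7.9λ), i.e. Gamma(shape=40, rate=7.9).
The mode of a Gamma(a, b) with a ≥ 1 (shape–rate) is (a−1)/b = 39/7.9 ≈ 4.94.

λ̂_MAP = 4.94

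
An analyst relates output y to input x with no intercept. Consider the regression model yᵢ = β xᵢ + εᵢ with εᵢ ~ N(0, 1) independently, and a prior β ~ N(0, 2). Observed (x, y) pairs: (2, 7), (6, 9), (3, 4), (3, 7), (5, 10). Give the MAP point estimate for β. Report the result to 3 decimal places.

β̂_MAP = 1.808

log p(β | y) = −Σ(yᵢ − βxᵢ)²/(2·1) − β²/(2·2) + const.
Setting the derivative to zero: Σxᵢ(yᵢ − βxᵢ)/1 − β/2 = 0, so β = Σxᵢyᵢ / (Σxᵢ² + σ²/τ²).
Σxᵢyᵢ = 2·7 + 6·9 + 3·4 + 3·7 + 5·10 = 151; Σxᵢ² = 83; σ²/τ² = 0.5.
β̂_MAP = 151 / (83 + 0.5) = 151/83.5 ≈ 1.808.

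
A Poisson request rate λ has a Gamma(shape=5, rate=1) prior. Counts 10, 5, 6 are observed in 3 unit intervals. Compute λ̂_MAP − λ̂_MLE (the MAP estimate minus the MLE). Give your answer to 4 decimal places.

Σxᵢ = 21. Posterior is Gamma(26, 4); MAP = (26−1)/4 = 25/4 ≈ 6.25000.
MLE = x̄ = 21/3 ≈ 7.00000.
Difference = 25/4 − 21/3 = -3/4 ≈ -0.7500.

MAP − MLE = -0.7500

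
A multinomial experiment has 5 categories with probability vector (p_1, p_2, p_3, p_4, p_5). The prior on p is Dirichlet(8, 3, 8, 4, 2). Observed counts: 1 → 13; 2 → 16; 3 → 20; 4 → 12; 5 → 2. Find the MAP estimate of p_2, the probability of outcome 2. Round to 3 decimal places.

The posterior is Dirichlet(αᵢ + nᵢ) = Dirichlet(21, 19, 28, 16, 4).
For a Dirichlet(a₁,…,a_K) with all aᵢ > 1, the mode has j-th component (aⱼ − 1)/(Σaᵢ − K).
Here Σaᵢ = 88 and K = 5, so p_2 = (19 − 1)/(88 − 5) = 18/83 ≈ 0.217.

MAP estimate: 0.217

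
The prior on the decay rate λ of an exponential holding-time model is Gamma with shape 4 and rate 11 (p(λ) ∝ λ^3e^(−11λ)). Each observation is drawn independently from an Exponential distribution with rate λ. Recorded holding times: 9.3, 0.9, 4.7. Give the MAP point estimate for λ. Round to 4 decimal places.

The Exponential(rate=λ) likelihood is ∝ λ^n e^(−λΣtᵢ). Here n = 3 and Σtᵢ = 9.3 + 0.9 + 4.7 = 14.9.
Posterior ∝ λ^3e^(−11λ) · λ^3e^(−14.9λ) = λ^6e^(−25.9λ), i.e. Gamma(7, 25.9).
Mode = (a−1)/b = 6/25.9 ≈ 0.2317.

λ̂_MAP = 0.2317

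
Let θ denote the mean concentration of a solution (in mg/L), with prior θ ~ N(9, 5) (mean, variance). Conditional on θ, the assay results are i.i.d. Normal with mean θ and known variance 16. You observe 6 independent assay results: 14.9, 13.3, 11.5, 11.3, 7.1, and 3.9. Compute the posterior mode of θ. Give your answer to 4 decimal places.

n = 6; x̄ = (14.9 + 13.3 + 11.5 + 11.3 + 7.1 + 3.9)/6 = 62/6 = 31/3 ≈ 10.3333.
For a Normal prior and Normal likelihood with known variance, the posterior is Normal; its mode equals its mean, the precision-weighted average.
Prior precision 1/σ₀² = 1/5 = 0.2; data precision n/σ² = 6/16 = 0.375.
θ̂ = (0.2·9 + 0.375·(31/3)) / (0.2 + 0.375) = 5.675/0.575 = 227/23 ≈ 9.8696.

θ̂_MAP = 9.8696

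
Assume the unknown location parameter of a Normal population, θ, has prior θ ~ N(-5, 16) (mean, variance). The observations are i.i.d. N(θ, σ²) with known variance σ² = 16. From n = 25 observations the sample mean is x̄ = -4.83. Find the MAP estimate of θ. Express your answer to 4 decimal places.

θ̂_MAP = -4.8365

n = 25, x̄ = -4.83.
For a Normal prior and Normal likelihood with known variance, the posterior is Normal; its mode equals its mean, the precision-weighted average.
Prior precision 1/σ₀² = 1/16 = 0.0625; data precision n/σ² = 25/16 = 1.5625.
θ̂ = (0.0625·(-5) + 1.5625·(-4.83)) / (0.0625 + 1.5625) = (-7.859375)/1.625 = -503/104 ≈ -4.8365.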